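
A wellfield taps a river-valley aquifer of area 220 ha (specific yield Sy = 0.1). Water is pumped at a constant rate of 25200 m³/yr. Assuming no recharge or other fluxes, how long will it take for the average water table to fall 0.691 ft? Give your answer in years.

t ≈ 1.84 years

A = 220 ha = 2.2 × 10^6 m²
Δh = 0.691 ft = 0.2106 m
ΔV = Sy × A × Δh = 0.1 × 2.2 × 10^6 × 0.2106 = 46340 m³
Q = 25200 m³/yr = 69.04 m³/d
t = ΔV / Q = 46340 m³ / 69.04 m³/d = 671.1 d
t = 671.1 d ≈ 1.839 years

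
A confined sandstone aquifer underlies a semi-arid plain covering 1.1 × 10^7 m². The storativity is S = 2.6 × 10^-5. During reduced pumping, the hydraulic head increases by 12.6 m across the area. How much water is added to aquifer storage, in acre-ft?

ΔV ≈ 2.92 acre-ft

ΔV = S × A × Δh = 2.6 × 10^-5 × 1.1 × 10^7 m² × 12.6 m = 3604 m³
ΔV = 3604 m³ = 2.921 acre-ft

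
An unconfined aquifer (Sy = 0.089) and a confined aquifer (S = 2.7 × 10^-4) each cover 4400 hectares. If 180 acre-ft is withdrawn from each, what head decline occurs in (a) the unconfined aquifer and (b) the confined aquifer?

Δh_u ≈ 0.0567 m; Δh_c ≈ 18.7 m

A = 4400 hectares = 4.4 × 10^7 m²
ΔV = 180 acre-ft = 2.22 × 10^5 m³
Unconfined: Δh_u = ΔV/(Sy·A) = 2.22 × 10^5/(0.089 × 4.4 × 10^7) = 0.0567 m
Confined: Δh_c = ΔV/(S·A) = 2.22 × 10^5/(2.7 × 10^-4 × 4.4 × 10^7) = 18.69 m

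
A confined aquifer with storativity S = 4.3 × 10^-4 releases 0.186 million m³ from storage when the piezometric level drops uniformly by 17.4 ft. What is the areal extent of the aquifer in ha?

Δh = 17.4 ft = 5.304 m
ΔV = 0.186 million m³ = 1.86 × 10^5 m³
A = ΔV / (S × Δh) = 1.86 × 10^5 / (4.3 × 10^-4 × 5.304) = 8.156 × 10^7 m²
A = 8.156 × 10^7 m² = 8156 ha

A ≈ 8160 ha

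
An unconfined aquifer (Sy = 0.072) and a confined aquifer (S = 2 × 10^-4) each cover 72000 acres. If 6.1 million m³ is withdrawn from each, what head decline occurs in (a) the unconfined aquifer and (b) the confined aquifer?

A = 72000 acres = 2.914 × 10^8 m²
ΔV = 6.1 million m³ = 6.1 × 10^6 m³
Unconfined: Δh_u = ΔV/(Sy·A) = 6.1 × 10^6/(0.072 × 2.914 × 10^8) = 0.2908 m
Confined: Δh_c = ΔV/(S·A) = 6.1 × 10^6/(2 × 10^-4 × 2.914 × 10^8) = 104.7 m

Δh_u ≈ 0.291 m; Δh_c ≈ 105 m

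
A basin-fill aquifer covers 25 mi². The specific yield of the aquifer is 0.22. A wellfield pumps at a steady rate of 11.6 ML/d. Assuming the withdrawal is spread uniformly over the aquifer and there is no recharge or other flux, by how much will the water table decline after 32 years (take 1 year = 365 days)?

Δh ≈ 9.51 m

A = 25 mi² = 6.475 × 10^7 m²
Q = 11.6 ML/d = 11600 m³/d
t = 32 years = 11680 d
ΔV = Q × t = 11600 m³/d × 11680 d = 1.355 × 10^8 m³
Δh = ΔV / (Sy × A) = 1.355 × 10^8 / (0.22 × 6.475 × 10^7) = 9.511 m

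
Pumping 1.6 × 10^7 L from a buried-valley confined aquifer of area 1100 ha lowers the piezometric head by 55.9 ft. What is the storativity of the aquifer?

A = 1100 ha = 1.1 × 10^7 m²
Δh = 55.9 ft = 17.04 m
ΔV = 1.6 × 10^7 L = 16000 m³
S = ΔV / (A × Δh) = 16000 m³ / (1.1 × 10^7 m² × 17.04 m) = 8.537 × 10^-5

S ≈ 8.5 × 10^-5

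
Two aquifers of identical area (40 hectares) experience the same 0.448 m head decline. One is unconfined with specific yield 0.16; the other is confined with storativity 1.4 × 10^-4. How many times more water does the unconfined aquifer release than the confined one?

ΔV_u / ΔV_c ≈ 1140

A = 40 hectares = 4 × 10^5 m²
Unconfined: ΔV_u = Sy × A × Δh = 0.16 × 4 × 10^5 × 0.448 = 28670 m³
Confined: ΔV_c = S × A × Δh = 1.4 × 10^-4 × 4 × 10^5 × 0.448 = 25.09 m³
Ratio = ΔV_u / ΔV_c = Sy / S = 0.16 / 1.4 × 10^-4 = 1143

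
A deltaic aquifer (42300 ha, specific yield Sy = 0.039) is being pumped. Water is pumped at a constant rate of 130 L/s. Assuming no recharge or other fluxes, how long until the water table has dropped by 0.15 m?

t ≈ 220 days

A = 42300 ha = 4.23 × 10^8 m²
ΔV = Sy × A × Δh = 0.039 × 4.23 × 10^8 × 0.15 = 2.475 × 10^6 m³
Q = 130 L/s = 11230 m³/d
t = ΔV / Q = 2.475 × 10^6 m³ / 11230 m³/d = 220.3 d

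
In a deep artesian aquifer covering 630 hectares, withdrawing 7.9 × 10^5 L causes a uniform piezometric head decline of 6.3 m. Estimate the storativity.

S ≈ 2 × 10^-5

A = 630 hectares = 6.3 × 10^6 m²
ΔV = 7.9 × 10^5 L = 790 m³
S = ΔV / (A × Δh) = 790 m³ / (6.3 × 10^6 m² × 6.3 m) = 1.99 × 10^-5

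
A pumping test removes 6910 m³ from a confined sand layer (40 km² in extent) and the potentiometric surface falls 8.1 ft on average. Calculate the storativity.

A = 40 km² = 4 × 10^7 m²
Δh = 8.1 ft = 2.469 m
S = ΔV / (A × Δh) = 6910 m³ / (4 × 10^7 m² × 2.469 m) = 6.997 × 10^-5

S ≈ 7 × 10^-5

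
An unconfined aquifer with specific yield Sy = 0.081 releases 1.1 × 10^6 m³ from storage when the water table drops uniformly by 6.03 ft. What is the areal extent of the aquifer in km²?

A ≈ 7.39 km²

Δh = 6.03 ft = 1.838 m
A = ΔV / (Sy × Δh) = 1.1 × 10^6 / (0.081 × 1.838) = 7.389 × 10^6 m²
A = 7.389 × 10^6 m² = 7.389 km²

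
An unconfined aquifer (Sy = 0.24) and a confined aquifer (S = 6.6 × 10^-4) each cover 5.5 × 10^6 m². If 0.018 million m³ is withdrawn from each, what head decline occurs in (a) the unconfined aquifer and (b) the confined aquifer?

ΔV = 0.018 million m³ = 18000 m³
Unconfined: Δh_u = ΔV/(Sy·A) = 18000/(0.24 × 5.5 × 10^6) = 0.01364 m
Confined: Δh_c = ΔV/(S·A) = 18000/(6.6 × 10^-4 × 5.5 × 10^6) = 4.959 m

Δh_u ≈ 0.0136 m; Δh_c ≈ 4.96 m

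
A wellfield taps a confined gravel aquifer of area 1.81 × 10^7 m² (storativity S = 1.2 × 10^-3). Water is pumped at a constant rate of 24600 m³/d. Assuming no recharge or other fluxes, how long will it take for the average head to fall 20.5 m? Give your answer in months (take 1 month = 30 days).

t ≈ 0.603 months

ΔV = S × A × Δh = 0.0012 × 1.81 × 10^7 × 20.5 = 4.453 × 10^5 m³
t = ΔV / Q = 4.453 × 10^5 m³ / 24600 m³/d = 18.1 d
t = 18.1 d ≈ 0.6033 months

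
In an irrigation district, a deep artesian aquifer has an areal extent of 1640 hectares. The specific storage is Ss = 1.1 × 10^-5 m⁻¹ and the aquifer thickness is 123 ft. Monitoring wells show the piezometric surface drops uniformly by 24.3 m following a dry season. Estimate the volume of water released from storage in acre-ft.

ΔV ≈ 133 acre-ft

b = 123 ft = 37.49 m
S = Ss × b = 1.1 × 10^-5 m⁻¹ × 37.49 m = 4.124 × 10^-4
A = 1640 hectares = 1.64 × 10^7 m²
ΔV = S × A × Δh = 4.124 × 10^-4 × 1.64 × 10^7 m² × 24.3 m = 1.643 × 10^5 m³
ΔV = 1.643 × 10^5 m³ = 133.2 acre-ft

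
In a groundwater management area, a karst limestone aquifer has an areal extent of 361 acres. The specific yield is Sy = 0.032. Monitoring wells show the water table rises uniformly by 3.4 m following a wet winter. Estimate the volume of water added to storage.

ΔV ≈ 1.59 × 10^5 m³

A = 361 acres = 1.461 × 10^6 m²
ΔV = Sy × A × Δh = 0.032 × 1.461 × 10^6 m² × 3.4 m = 1.589 × 10^5 m³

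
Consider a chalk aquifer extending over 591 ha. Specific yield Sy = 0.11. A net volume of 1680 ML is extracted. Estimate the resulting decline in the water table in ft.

A = 591 ha = 5.91 × 10^6 m²
ΔV = 1680 ML = 1.68 × 10^6 m³
Δh = ΔV / (Sy × A) = 1.68 × 10^6 m³ / (0.11 × 5.91 × 10^6 m²) = 2.584 m
Δh = 2.584 m = 8.478 ft

Δh ≈ 8.48 ft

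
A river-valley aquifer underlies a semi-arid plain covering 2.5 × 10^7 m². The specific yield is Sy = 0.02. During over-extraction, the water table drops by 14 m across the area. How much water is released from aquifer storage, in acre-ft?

ΔV = Sy × A × Δh = 0.02 × 2.5 × 10^7 m² × 14 m = 7 × 10^6 m³
ΔV = 7 × 10^6 m³ = 5675 acre-ft

ΔV ≈ 5670 acre-ft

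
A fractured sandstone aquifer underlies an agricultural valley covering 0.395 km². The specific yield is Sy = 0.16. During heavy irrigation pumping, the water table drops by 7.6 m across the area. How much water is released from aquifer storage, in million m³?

A = 0.395 km² = 3.95 × 10^5 m²
ΔV = Sy × A × Δh = 0.16 × 3.95 × 10^5 m² × 7.6 m = 4.803 × 10^5 m³
ΔV = 4.803 × 10^5 m³ = 0.4803 million m³

ΔV ≈ 0.48 million m³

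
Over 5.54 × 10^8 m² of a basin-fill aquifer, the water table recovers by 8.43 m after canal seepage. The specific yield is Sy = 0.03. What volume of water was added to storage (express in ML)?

ΔV ≈ 1.4 × 10^5 ML

ΔV = Sy × A × Δh = 0.03 × 5.54 × 10^8 m² × 8.43 m = 1.401 × 10^8 m³
ΔV = 1.401 × 10^8 m³ = 1.401 × 10^5 ML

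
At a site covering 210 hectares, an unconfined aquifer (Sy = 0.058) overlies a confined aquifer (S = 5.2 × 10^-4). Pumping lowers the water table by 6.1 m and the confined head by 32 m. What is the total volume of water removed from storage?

ΔV ≈ 7.78 × 10^5 m³

A = 210 hectares = 2.1 × 10^6 m²
Unconfined: ΔV_u = Sy × A × Δh_u = 0.058 × 2.1 × 10^6 × 6.1 = 7.43 × 10^5 m³
Confined: ΔV_c = S × A × Δh_c = 5.2 × 10^-4 × 2.1 × 10^6 × 32 = 34940 m³
Total ΔV = 7.43 × 10^5 + 34940 = 7.779 × 10^5 m³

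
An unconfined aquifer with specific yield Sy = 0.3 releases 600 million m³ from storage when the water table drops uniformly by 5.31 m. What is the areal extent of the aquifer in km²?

A ≈ 377 km²

ΔV = 600 million m³ = 6 × 10^8 m³
A = ΔV / (Sy × Δh) = 6 × 10^8 / (0.3 × 5.31) = 3.766 × 10^8 m²
A = 3.766 × 10^8 m² = 376.6 km²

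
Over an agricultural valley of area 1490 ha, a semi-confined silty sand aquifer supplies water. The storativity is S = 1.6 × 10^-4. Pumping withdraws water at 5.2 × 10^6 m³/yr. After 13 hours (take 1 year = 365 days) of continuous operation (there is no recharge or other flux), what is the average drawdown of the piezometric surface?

A = 1490 ha = 1.49 × 10^7 m²
Q = 5.2 × 10^6 m³/yr = 14250 m³/d
t = 13 hours = 0.5417 d
ΔV = Q × t = 14250 m³/d × 0.5417 d = 7717 m³
Δh = ΔV / (S × A) = 7717 / (1.6 × 10^-4 × 1.49 × 10^7) = 3.237 m

Δh ≈ 3.24 m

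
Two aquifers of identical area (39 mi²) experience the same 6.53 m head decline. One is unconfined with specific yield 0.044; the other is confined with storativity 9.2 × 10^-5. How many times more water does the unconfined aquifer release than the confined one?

ΔV_u / ΔV_c ≈ 478

A = 39 mi² = 1.01 × 10^8 m²
Unconfined: ΔV_u = Sy × A × Δh = 0.044 × 1.01 × 10^8 × 6.53 = 2.902 × 10^7 m³
Confined: ΔV_c = S × A × Δh = 9.2 × 10^-5 × 1.01 × 10^8 × 6.53 = 60680 m³
Ratio = ΔV_u / ΔV_c = Sy / S = 0.044 / 9.2 × 10^-5 = 478.3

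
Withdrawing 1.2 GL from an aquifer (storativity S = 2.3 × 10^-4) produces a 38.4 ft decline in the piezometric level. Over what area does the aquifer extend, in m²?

A ≈ 4.46 × 10^8 m²

Δh = 38.4 ft = 11.7 m
ΔV = 1.2 GL = 1.2 × 10^6 m³
A = ΔV / (S × Δh) = 1.2 × 10^6 / (2.3 × 10^-4 × 11.7) = 4.458 × 10^8 m²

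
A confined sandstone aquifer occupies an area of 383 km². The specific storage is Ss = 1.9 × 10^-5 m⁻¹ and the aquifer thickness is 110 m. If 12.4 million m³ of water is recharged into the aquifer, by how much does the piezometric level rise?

S = Ss × b = 1.9 × 10^-5 m⁻¹ × 110 m = 2.09 × 10^-3
A = 383 km² = 3.83 × 10^8 m²
ΔV = 12.4 million m³ = 1.24 × 10^7 m³
Δh = ΔV / (S × A) = 1.24 × 10^7 m³ / (0.00209 × 3.83 × 10^8 m²) = 15.49 m

Δh ≈ 15.5 m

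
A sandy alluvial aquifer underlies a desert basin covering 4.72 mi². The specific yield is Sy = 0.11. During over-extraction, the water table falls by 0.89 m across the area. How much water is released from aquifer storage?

A = 4.72 mi² = 1.222 × 10^7 m²
ΔV = Sy × A × Δh = 0.11 × 1.222 × 10^7 m² × 0.89 m = 1.197 × 10^6 m³

ΔV ≈ 1.2 × 10^6 m³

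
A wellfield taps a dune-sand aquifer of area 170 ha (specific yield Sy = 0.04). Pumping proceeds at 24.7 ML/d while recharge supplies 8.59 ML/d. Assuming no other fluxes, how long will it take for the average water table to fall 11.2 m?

t ≈ 47.3 days

A = 170 ha = 1.7 × 10^6 m²
ΔV = Sy × A × Δh = 0.04 × 1.7 × 10^6 × 11.2 = 7.616 × 10^5 m³
Net withdrawal = 24.7 − 8.59 = 16.11 ML/d = 16110 m³/d
t = ΔV / Q = 7.616 × 10^5 m³ / 16110 m³/d = 47.27 d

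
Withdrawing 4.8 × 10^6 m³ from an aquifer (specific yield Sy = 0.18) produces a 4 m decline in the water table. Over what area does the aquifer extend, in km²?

A ≈ 6.67 km²

A = ΔV / (Sy × Δh) = 4.8 × 10^6 / (0.18 × 4) = 6.667 × 10^6 m²
A = 6.667 × 10^6 m² = 6.667 km²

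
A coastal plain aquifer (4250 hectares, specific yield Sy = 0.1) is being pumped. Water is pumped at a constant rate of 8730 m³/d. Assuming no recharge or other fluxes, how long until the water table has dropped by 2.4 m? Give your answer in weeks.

A = 4250 hectares = 4.25 × 10^7 m²
ΔV = Sy × A × Δh = 0.1 × 4.25 × 10^7 × 2.4 = 1.02 × 10^7 m³
t = ΔV / Q = 1.02 × 10^7 m³ / 8730 m³/d = 1168 d
t = 1168 d ≈ 166.9 weeks

t ≈ 167 weeks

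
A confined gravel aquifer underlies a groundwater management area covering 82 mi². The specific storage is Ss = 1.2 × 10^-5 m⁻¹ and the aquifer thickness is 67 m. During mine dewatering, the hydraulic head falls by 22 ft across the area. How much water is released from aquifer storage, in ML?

S = Ss × b = 1.2 × 10^-5 m⁻¹ × 67 m = 8.04 × 10^-4
A = 82 mi² = 2.124 × 10^8 m²
Δh = 22 ft = 6.706 m
ΔV = S × A × Δh = 8.04 × 10^-4 × 2.124 × 10^8 m² × 6.706 m = 1.145 × 10^6 m³
ΔV = 1.145 × 10^6 m³ = 1145 ML

ΔV ≈ 1140 ML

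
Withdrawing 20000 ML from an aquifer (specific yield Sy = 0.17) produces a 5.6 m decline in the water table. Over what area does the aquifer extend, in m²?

ΔV = 20000 ML = 2 × 10^7 m³
A = ΔV / (Sy × Δh) = 2 × 10^7 / (0.17 × 5.6) = 2.101 × 10^7 m²

A ≈ 2.1 × 10^7 m²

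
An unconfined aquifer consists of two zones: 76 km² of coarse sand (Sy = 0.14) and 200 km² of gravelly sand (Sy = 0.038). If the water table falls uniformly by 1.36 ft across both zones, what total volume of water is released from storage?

ΔV ≈ 7.56 × 10^6 m³

A₁ = 76 km² = 7.6 × 10^7 m²; A₂ = 200 km² = 2 × 10^8 m²
Δh = 1.36 ft = 0.4145 m
ΔV₁ = 0.14 × 7.6 × 10^7 × 0.4145 = 4.411 × 10^6 m³
ΔV₂ = 0.038 × 2 × 10^8 × 0.4145 = 3.15 × 10^6 m³
ΔV = ΔV₁ + ΔV₂ = 7.561 × 10^6 m³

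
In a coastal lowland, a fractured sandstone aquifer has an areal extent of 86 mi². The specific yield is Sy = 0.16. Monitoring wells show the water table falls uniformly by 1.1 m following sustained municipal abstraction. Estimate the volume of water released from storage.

ΔV ≈ 3.92 × 10^7 m³

A = 86 mi² = 2.227 × 10^8 m²
ΔV = Sy × A × Δh = 0.16 × 2.227 × 10^8 m² × 1.1 m = 3.92 × 10^7 m³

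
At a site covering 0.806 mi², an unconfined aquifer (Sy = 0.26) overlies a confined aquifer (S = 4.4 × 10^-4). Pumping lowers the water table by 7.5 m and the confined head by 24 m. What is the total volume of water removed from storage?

A = 0.806 mi² = 2.088 × 10^6 m²
Unconfined: ΔV_u = Sy × A × Δh_u = 0.26 × 2.088 × 10^6 × 7.5 = 4.071 × 10^6 m³
Confined: ΔV_c = S × A × Δh_c = 4.4 × 10^-4 × 2.088 × 10^6 × 24 = 22040 m³
Total ΔV = 4.071 × 10^6 + 22040 = 4.093 × 10^6 m³

ΔV ≈ 4.09 × 10^6 m³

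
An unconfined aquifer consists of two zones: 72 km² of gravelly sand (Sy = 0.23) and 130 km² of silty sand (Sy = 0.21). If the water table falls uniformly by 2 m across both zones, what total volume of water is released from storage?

ΔV ≈ 8.77 × 10^7 m³

A₁ = 72 km² = 7.2 × 10^7 m²; A₂ = 130 km² = 1.3 × 10^8 m²
ΔV₁ = 0.23 × 7.2 × 10^7 × 2 = 3.312 × 10^7 m³
ΔV₂ = 0.21 × 1.3 × 10^8 × 2 = 5.46 × 10^7 m³
ΔV = ΔV₁ + ΔV₂ = 8.772 × 10^7 m³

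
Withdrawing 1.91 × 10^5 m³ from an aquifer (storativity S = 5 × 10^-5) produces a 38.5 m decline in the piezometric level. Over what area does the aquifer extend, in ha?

A = ΔV / (S × Δh) = 1.91 × 10^5 / (5 × 10^-5 × 38.5) = 9.922 × 10^7 m²
A = 9.922 × 10^7 m² = 9922 ha

A ≈ 9920 ha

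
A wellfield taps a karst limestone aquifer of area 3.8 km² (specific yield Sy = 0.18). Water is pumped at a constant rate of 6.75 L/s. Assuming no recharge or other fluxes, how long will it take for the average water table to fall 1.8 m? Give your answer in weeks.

t ≈ 302 weeks

A = 3.8 km² = 3.8 × 10^6 m²
ΔV = Sy × A × Δh = 0.18 × 3.8 × 10^6 × 1.8 = 1.231 × 10^6 m³
Q = 6.75 L/s = 583.2 m³/d
t = ΔV / Q = 1.231 × 10^6 m³ / 583.2 m³/d = 2111 d
t = 2111 d ≈ 301.6 weeks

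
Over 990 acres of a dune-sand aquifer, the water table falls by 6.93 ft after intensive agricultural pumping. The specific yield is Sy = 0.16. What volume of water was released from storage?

A = 990 acres = 4.006 × 10^6 m²
Δh = 6.93 ft = 2.112 m
ΔV = Sy × A × Δh = 0.16 × 4.006 × 10^6 m² × 2.112 m = 1.354 × 10^6 m³

ΔV ≈ 1.35 × 10^6 m³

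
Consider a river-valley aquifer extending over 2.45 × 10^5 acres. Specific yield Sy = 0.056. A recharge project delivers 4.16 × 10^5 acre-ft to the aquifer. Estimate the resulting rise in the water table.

Δh ≈ 9.24 m

A = 2.45 × 10^5 acres = 9.915 × 10^8 m²
ΔV = 4.16 × 10^5 acre-ft = 5.131 × 10^8 m³
Δh = ΔV / (Sy × A) = 5.131 × 10^8 m³ / (0.056 × 9.915 × 10^8 m²) = 9.242 m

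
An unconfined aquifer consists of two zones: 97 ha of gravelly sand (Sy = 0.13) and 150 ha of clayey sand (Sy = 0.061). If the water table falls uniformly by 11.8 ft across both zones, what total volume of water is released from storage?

A₁ = 97 ha = 9.7 × 10^5 m²; A₂ = 150 ha = 1.5 × 10^6 m²
Δh = 11.8 ft = 3.597 m
ΔV₁ = 0.13 × 9.7 × 10^5 × 3.597 = 4.535 × 10^5 m³
ΔV₂ = 0.061 × 1.5 × 10^6 × 3.597 = 3.291 × 10^5 m³
ΔV = ΔV₁ + ΔV₂ = 7.826 × 10^5 m³

ΔV ≈ 7.83 × 10^5 m³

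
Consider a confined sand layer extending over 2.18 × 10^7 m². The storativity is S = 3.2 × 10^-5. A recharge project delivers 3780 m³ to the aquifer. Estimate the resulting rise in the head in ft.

Δh ≈ 17.8 ft

Δh = ΔV / (S × A) = 3780 m³ / (3.2 × 10^-5 × 2.18 × 10^7 m²) = 5.419 m
Δh = 5.419 m = 17.78 ft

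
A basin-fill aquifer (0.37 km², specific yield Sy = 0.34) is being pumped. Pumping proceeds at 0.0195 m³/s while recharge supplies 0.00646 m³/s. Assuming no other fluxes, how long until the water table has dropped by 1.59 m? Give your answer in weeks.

t ≈ 25.4 weeks

A = 0.37 km² = 3.7 × 10^5 m²
ΔV = Sy × A × Δh = 0.34 × 3.7 × 10^5 × 1.59 = 2 × 10^5 m³
Net withdrawal = 0.0195 − 0.00646 = 0.01304 m³/s = 1127 m³/d
t = ΔV / Q = 2 × 10^5 m³ / 1127 m³/d = 177.5 d
t = 177.5 d ≈ 25.36 weeks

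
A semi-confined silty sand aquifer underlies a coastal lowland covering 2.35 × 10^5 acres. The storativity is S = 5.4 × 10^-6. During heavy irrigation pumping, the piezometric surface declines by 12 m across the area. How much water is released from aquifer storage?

ΔV ≈ 61600 m³

A = 2.35 × 10^5 acres = 9.51 × 10^8 m²
ΔV = S × A × Δh = 5.4 × 10^-6 × 9.51 × 10^8 m² × 12 m = 61630 m³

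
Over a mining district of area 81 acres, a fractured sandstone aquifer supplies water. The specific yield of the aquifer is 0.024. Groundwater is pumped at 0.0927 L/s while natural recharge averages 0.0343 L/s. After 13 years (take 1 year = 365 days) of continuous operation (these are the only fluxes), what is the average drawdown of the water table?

A = 81 acres = 3.278 × 10^5 m²
Net abstraction = 0.0927 − 0.0343 = 0.0584 L/s
Q_net = 0.0584 L/s = 5.046 m³/d
t = 13 years = 4745 d
ΔV = Q × t = 5.046 m³/d × 4745 d = 23940 m³
Δh = ΔV / (Sy × A) = 23940 / (0.024 × 3.278 × 10^5) = 3.043 m

Δh ≈ 3.04 m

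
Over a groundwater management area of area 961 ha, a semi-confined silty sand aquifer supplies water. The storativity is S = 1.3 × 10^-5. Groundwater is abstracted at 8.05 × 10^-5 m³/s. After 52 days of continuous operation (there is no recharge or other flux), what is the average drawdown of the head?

Δh ≈ 2.89 m

A = 961 ha = 9.61 × 10^6 m²
Q = 8.05 × 10^-5 m³/s = 6.955 m³/d
ΔV = Q × t = 6.955 m³/d × 52 d = 361.7 m³
Δh = ΔV / (S × A) = 361.7 / (1.3 × 10^-5 × 9.61 × 10^6) = 2.895 m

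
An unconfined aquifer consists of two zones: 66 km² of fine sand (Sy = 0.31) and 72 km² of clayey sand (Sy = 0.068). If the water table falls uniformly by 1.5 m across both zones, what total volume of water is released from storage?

A₁ = 66 km² = 6.6 × 10^7 m²; A₂ = 72 km² = 7.2 × 10^7 m²
ΔV₁ = 0.31 × 6.6 × 10^7 × 1.5 = 3.069 × 10^7 m³
ΔV₂ = 0.068 × 7.2 × 10^7 × 1.5 = 7.344 × 10^6 m³
ΔV = ΔV₁ + ΔV₂ = 3.803 × 10^7 m³

ΔV ≈ 3.8 × 10^7 m³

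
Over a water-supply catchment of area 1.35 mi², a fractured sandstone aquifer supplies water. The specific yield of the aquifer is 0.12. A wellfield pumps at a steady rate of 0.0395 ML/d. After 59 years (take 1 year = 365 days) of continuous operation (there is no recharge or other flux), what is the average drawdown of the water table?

Δh ≈ 2.03 m

A = 1.35 mi² = 3.496 × 10^6 m²
Q = 0.0395 ML/d = 39.5 m³/d
t = 59 years = 21540 d
ΔV = Q × t = 39.5 m³/d × 21540 d = 8.506 × 10^5 m³
Δh = ΔV / (Sy × A) = 8.506 × 10^5 / (0.12 × 3.496 × 10^6) = 2.027 m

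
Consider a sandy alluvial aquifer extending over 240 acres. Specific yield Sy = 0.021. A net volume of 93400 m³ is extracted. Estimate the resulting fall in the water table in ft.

Δh ≈ 15 ft

A = 240 acres = 9.712 × 10^5 m²
Δh = ΔV / (Sy × A) = 93400 m³ / (0.021 × 9.712 × 10^5 m²) = 4.579 m
Δh = 4.579 m = 15.02 ft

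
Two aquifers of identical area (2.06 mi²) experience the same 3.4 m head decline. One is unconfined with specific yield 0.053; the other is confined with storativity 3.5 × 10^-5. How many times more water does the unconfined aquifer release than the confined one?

A = 2.06 mi² = 5.335 × 10^6 m²
Unconfined: ΔV_u = Sy × A × Δh = 0.053 × 5.335 × 10^6 × 3.4 = 9.614 × 10^5 m³
Confined: ΔV_c = S × A × Δh = 3.5 × 10^-5 × 5.335 × 10^6 × 3.4 = 634.9 m³
Ratio = ΔV_u / ΔV_c = Sy / S = 0.053 / 3.5 × 10^-5 = 1514

ΔV_u / ΔV_c ≈ 1510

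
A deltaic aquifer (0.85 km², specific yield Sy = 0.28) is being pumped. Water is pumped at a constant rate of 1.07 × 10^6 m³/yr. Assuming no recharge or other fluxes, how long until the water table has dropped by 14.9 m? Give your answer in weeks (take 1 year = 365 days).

t ≈ 173 weeks

A = 0.85 km² = 8.5 × 10^5 m²
ΔV = Sy × A × Δh = 0.28 × 8.5 × 10^5 × 14.9 = 3.546 × 10^6 m³
Q = 1.07 × 10^6 m³/yr = 2932 m³/d
t = ΔV / Q = 3.546 × 10^6 m³ / 2932 m³/d = 1210 d
t = 1210 d ≈ 172.8 weeks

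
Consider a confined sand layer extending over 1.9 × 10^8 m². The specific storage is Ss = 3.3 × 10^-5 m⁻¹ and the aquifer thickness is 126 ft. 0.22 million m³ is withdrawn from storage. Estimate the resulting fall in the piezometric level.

b = 126 ft = 38.4 m
S = Ss × b = 3.3 × 10^-5 m⁻¹ × 38.4 m = 1.267 × 10^-3
ΔV = 0.22 million m³ = 2.2 × 10^5 m³
Δh = ΔV / (S × A) = 2.2 × 10^5 m³ / (0.001267 × 1.9 × 10^8 m²) = 0.9136 m

Δh ≈ 0.914 m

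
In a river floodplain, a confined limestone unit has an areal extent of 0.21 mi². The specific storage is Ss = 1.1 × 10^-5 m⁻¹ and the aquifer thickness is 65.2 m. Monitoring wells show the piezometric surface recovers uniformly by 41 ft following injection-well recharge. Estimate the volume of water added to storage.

ΔV ≈ 4870 m³

S = Ss × b = 1.1 × 10^-5 m⁻¹ × 65.2 m = 7.172 × 10^-4
A = 0.21 mi² = 5.439 × 10^5 m²
Δh = 41 ft = 12.5 m
ΔV = S × A × Δh = 7.172 × 10^-4 × 5.439 × 10^5 m² × 12.5 m = 4875 m³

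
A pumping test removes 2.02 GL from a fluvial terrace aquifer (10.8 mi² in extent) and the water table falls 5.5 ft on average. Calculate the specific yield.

Sy ≈ 0.043

A = 10.8 mi² = 2.797 × 10^7 m²
Δh = 5.5 ft = 1.676 m
ΔV = 2.02 GL = 2.02 × 10^6 m³
Sy = ΔV / (A × Δh) = 2.02 × 10^6 m³ / (2.797 × 10^7 m² × 1.676 m) = 0.04308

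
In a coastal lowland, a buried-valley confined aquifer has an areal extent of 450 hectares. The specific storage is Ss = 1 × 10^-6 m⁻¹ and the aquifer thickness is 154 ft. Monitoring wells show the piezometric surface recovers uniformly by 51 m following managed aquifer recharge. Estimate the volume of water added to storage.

b = 154 ft = 46.94 m
S = Ss × b = 1 × 10^-6 m⁻¹ × 46.94 m = 4.694 × 10^-5
A = 450 hectares = 4.5 × 10^6 m²
ΔV = S × A × Δh = 4.694 × 10^-5 × 4.5 × 10^6 m² × 51 m = 10770 m³

ΔV ≈ 10800 m³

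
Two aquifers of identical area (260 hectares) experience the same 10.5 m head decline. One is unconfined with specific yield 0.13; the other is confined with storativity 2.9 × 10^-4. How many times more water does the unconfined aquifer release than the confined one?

A = 260 hectares = 2.6 × 10^6 m²
Unconfined: ΔV_u = Sy × A × Δh = 0.13 × 2.6 × 10^6 × 10.5 = 3.549 × 10^6 m³
Confined: ΔV_c = S × A × Δh = 2.9 × 10^-4 × 2.6 × 10^6 × 10.5 = 7917 m³
Ratio = ΔV_u / ΔV_c = Sy / S = 0.13 / 2.9 × 10^-4 = 448.3

ΔV_u / ΔV_c ≈ 448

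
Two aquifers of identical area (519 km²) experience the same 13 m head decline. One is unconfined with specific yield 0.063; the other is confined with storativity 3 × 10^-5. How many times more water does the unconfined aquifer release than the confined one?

A = 519 km² = 5.19 × 10^8 m²
Unconfined: ΔV_u = Sy × A × Δh = 0.063 × 5.19 × 10^8 × 13 = 4.251 × 10^8 m³
Confined: ΔV_c = S × A × Δh = 3 × 10^-5 × 5.19 × 10^8 × 13 = 2.024 × 10^5 m³
Ratio = ΔV_u / ΔV_c = Sy / S = 0.063 / 3 × 10^-5 = 2100

ΔV_u / ΔV_c ≈ 2100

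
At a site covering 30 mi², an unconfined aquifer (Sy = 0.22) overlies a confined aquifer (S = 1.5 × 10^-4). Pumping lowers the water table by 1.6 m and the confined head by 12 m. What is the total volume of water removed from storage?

A = 30 mi² = 7.77 × 10^7 m²
Unconfined: ΔV_u = Sy × A × Δh_u = 0.22 × 7.77 × 10^7 × 1.6 = 2.735 × 10^7 m³
Confined: ΔV_c = S × A × Δh_c = 1.5 × 10^-4 × 7.77 × 10^7 × 12 = 1.399 × 10^5 m³
Total ΔV = 2.735 × 10^7 + 1.399 × 10^5 = 2.749 × 10^7 m³

ΔV ≈ 2.75 × 10^7 m³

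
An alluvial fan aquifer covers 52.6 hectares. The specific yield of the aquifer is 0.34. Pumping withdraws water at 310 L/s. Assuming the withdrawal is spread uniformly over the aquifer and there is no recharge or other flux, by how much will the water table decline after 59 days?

Δh ≈ 8.84 m

A = 52.6 hectares = 5.26 × 10^5 m²
Q = 310 L/s = 26780 m³/d
ΔV = Q × t = 26780 m³/d × 59 d = 1.58 × 10^6 m³
Δh = ΔV / (Sy × A) = 1.58 × 10^6 / (0.34 × 5.26 × 10^5) = 8.836 m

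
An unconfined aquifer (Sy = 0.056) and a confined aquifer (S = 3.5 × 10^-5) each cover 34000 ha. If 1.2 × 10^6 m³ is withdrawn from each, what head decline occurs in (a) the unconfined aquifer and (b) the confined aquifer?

Δh_u ≈ 0.063 m; Δh_c ≈ 101 m

A = 34000 ha = 3.4 × 10^8 m²
Unconfined: Δh_u = ΔV/(Sy·A) = 1.2 × 10^6/(0.056 × 3.4 × 10^8) = 0.06303 m
Confined: Δh_c = ΔV/(S·A) = 1.2 × 10^6/(3.5 × 10^-5 × 3.4 × 10^8) = 100.8 m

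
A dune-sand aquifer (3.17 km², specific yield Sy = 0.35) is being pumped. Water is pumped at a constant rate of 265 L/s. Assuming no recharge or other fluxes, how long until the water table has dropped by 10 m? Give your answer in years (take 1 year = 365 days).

t ≈ 1.33 years

A = 3.17 km² = 3.17 × 10^6 m²
ΔV = Sy × A × Δh = 0.35 × 3.17 × 10^6 × 10 = 1.109 × 10^7 m³
Q = 265 L/s = 22900 m³/d
t = ΔV / Q = 1.109 × 10^7 m³ / 22900 m³/d = 484.6 d
t = 484.6 d ≈ 1.328 years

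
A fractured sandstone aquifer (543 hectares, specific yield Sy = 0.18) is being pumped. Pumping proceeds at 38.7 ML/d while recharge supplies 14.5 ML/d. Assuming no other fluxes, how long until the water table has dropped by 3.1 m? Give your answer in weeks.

A = 543 hectares = 5.43 × 10^6 m²
ΔV = Sy × A × Δh = 0.18 × 5.43 × 10^6 × 3.1 = 3.03 × 10^6 m³
Net withdrawal = 38.7 − 14.5 = 24.2 ML/d = 24200 m³/d
t = ΔV / Q = 3.03 × 10^6 m³ / 24200 m³/d = 125.2 d
t = 125.2 d ≈ 17.89 weeks

t ≈ 17.9 weeks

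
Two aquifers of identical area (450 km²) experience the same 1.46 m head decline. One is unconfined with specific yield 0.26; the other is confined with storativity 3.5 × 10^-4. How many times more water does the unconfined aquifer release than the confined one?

A = 450 km² = 4.5 × 10^8 m²
Unconfined: ΔV_u = Sy × A × Δh = 0.26 × 4.5 × 10^8 × 1.46 = 1.708 × 10^8 m³
Confined: ΔV_c = S × A × Δh = 3.5 × 10^-4 × 4.5 × 10^8 × 1.46 = 2.3 × 10^5 m³
Ratio = ΔV_u / ΔV_c = Sy / S = 0.26 / 3.5 × 10^-4 = 742.9

ΔV_u / ΔV_c ≈ 743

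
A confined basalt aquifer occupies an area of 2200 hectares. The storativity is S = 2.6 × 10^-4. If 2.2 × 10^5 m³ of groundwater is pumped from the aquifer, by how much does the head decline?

A = 2200 hectares = 2.2 × 10^7 m²
Δh = ΔV / (S × A) = 2.2 × 10^5 m³ / (2.6 × 10^-4 × 2.2 × 10^7 m²) = 38.46 m

Δh ≈ 38.5 m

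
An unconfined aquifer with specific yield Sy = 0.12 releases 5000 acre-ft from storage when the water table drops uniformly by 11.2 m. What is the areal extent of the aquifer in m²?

A ≈ 4.59 × 10^6 m²

ΔV = 5000 acre-ft = 6.167 × 10^6 m³
A = ΔV / (Sy × Δh) = 6.167 × 10^6 / (0.12 × 11.2) = 4.589 × 10^6 m²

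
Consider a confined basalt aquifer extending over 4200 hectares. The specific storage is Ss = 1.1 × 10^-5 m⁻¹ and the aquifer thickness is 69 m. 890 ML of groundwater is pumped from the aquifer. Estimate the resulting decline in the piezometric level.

Δh ≈ 27.9 m

S = Ss × b = 1.1 × 10^-5 m⁻¹ × 69 m = 7.59 × 10^-4
A = 4200 hectares = 4.2 × 10^7 m²
ΔV = 890 ML = 8.9 × 10^5 m³
Δh = ΔV / (S × A) = 8.9 × 10^5 m³ / (7.59 × 10^-4 × 4.2 × 10^7 m²) = 27.92 m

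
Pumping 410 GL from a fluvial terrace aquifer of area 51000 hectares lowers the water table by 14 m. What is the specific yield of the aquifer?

Sy ≈ 0.057

A = 51000 hectares = 5.1 × 10^8 m²
ΔV = 410 GL = 4.1 × 10^8 m³
Sy = ΔV / (A × Δh) = 4.1 × 10^8 m³ / (5.1 × 10^8 m² × 14 m) = 0.05742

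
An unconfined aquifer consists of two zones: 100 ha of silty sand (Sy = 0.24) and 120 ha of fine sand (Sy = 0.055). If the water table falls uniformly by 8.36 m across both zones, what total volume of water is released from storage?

ΔV ≈ 2.56 × 10^6 m³

A₁ = 100 ha = 1 × 10^6 m²; A₂ = 120 ha = 1.2 × 10^6 m²
ΔV₁ = 0.24 × 1 × 10^6 × 8.36 = 2.006 × 10^6 m³
ΔV₂ = 0.055 × 1.2 × 10^6 × 8.36 = 5.518 × 10^5 m³
ΔV = ΔV₁ + ΔV₂ = 2.558 × 10^6 m³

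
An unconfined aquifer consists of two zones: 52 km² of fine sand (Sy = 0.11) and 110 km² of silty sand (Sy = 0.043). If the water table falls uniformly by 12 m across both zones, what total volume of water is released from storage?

A₁ = 52 km² = 5.2 × 10^7 m²; A₂ = 110 km² = 1.1 × 10^8 m²
ΔV₁ = 0.11 × 5.2 × 10^7 × 12 = 6.864 × 10^7 m³
ΔV₂ = 0.043 × 1.1 × 10^8 × 12 = 5.676 × 10^7 m³
ΔV = ΔV₁ + ΔV₂ = 1.254 × 10^8 m³

ΔV ≈ 1.25 × 10^8 m³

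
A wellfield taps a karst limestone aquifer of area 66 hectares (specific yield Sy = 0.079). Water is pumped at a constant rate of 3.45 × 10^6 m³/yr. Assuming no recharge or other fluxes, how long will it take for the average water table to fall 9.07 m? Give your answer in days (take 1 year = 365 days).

t ≈ 50 days

A = 66 hectares = 6.6 × 10^5 m²
ΔV = Sy × A × Δh = 0.079 × 6.6 × 10^5 × 9.07 = 4.729 × 10^5 m³
Q = 3.45 × 10^6 m³/yr = 9452 m³/d
t = ΔV / Q = 4.729 × 10^5 m³ / 9452 m³/d = 50.03 d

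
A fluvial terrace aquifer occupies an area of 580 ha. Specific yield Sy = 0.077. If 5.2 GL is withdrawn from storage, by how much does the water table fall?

A = 580 ha = 5.8 × 10^6 m²
ΔV = 5.2 GL = 5.2 × 10^6 m³
Δh = ΔV / (Sy × A) = 5.2 × 10^6 m³ / (0.077 × 5.8 × 10^6 m²) = 11.64 m

Δh ≈ 11.6 m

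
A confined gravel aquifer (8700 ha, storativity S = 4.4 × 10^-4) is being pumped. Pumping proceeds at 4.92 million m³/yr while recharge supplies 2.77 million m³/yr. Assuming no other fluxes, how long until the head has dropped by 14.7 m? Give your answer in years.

A = 8700 ha = 8.7 × 10^7 m²
ΔV = S × A × Δh = 4.4 × 10^-4 × 8.7 × 10^7 × 14.7 = 5.627 × 10^5 m³
Net withdrawal = 4.92 − 2.77 = 2.15 million m³/yr = 5890 m³/d
t = ΔV / Q = 5.627 × 10^5 m³ / 5890 m³/d = 95.53 d
t = 95.53 d ≈ 0.2617 years

t ≈ 0.262 years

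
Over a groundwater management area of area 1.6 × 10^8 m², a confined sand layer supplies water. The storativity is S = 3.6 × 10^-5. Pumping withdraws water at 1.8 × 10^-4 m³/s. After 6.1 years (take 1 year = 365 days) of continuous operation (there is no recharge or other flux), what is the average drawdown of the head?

Δh ≈ 6.01 m

Q = 1.8 × 10^-4 m³/s = 15.55 m³/d
t = 6.1 years = 2226 d
ΔV = Q × t = 15.55 m³/d × 2226 d = 34630 m³
Δh = ΔV / (S × A) = 34630 / (3.6 × 10^-5 × 1.6 × 10^8) = 6.012 m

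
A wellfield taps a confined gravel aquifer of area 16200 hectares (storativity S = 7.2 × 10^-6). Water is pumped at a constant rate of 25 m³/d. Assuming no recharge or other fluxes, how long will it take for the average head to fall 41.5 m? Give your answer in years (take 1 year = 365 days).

A = 16200 hectares = 1.62 × 10^8 m²
ΔV = S × A × Δh = 7.2 × 10^-6 × 1.62 × 10^8 × 41.5 = 48410 m³
t = ΔV / Q = 48410 m³ / 25 m³/d = 1936 d
t = 1936 d ≈ 5.305 years

t ≈ 5.3 years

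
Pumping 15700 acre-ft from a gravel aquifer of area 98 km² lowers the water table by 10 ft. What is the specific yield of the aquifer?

A = 98 km² = 9.8 × 10^7 m²
Δh = 10 ft = 3.048 m
ΔV = 15700 acre-ft = 1.937 × 10^7 m³
Sy = ΔV / (A × Δh) = 1.937 × 10^7 m³ / (9.8 × 10^7 m² × 3.048 m) = 0.06483

Sy ≈ 0.065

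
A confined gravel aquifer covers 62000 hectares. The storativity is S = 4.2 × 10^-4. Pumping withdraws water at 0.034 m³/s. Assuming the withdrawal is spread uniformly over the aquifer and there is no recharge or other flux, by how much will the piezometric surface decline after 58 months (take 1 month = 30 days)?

A = 62000 hectares = 6.2 × 10^8 m²
Q = 0.034 m³/s = 2938 m³/d
t = 58 months = 1740 d
ΔV = Q × t = 2938 m³/d × 1740 d = 5.111 × 10^6 m³
Δh = ΔV / (S × A) = 5.111 × 10^6 / (4.2 × 10^-4 × 6.2 × 10^8) = 19.63 m

Δh ≈ 19.6 m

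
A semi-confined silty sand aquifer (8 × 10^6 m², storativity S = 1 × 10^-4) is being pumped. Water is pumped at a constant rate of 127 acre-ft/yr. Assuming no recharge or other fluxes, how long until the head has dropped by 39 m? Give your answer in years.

t ≈ 0.199 years

ΔV = S × A × Δh = 1 × 10^-4 × 8 × 10^6 × 39 = 31200 m³
Q = 127 acre-ft/yr = 429.2 m³/d
t = ΔV / Q = 31200 m³ / 429.2 m³/d = 72.7 d
t = 72.7 d ≈ 0.1992 years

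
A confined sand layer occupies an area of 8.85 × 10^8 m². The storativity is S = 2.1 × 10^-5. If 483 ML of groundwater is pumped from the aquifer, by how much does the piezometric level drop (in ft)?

Δh ≈ 85.3 ft

ΔV = 483 ML = 4.83 × 10^5 m³
Δh = ΔV / (S × A) = 4.83 × 10^5 m³ / (2.1 × 10^-5 × 8.85 × 10^8 m²) = 25.99 m
Δh = 25.99 m = 85.26 ft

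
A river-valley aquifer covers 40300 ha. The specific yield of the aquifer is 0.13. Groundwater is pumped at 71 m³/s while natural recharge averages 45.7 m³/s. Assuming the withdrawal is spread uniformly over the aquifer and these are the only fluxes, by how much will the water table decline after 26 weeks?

A = 40300 ha = 4.03 × 10^8 m²
Net abstraction = 71 − 45.7 = 25.3 m³/s
Q_net = 25.3 m³/s = 2.186 × 10^6 m³/d
t = 26 weeks = 182 d
ΔV = Q × t = 2.186 × 10^6 m³/d × 182 d = 3.978 × 10^8 m³
Δh = ΔV / (Sy × A) = 3.978 × 10^8 / (0.13 × 4.03 × 10^8) = 7.594 m

Δh ≈ 7.59 m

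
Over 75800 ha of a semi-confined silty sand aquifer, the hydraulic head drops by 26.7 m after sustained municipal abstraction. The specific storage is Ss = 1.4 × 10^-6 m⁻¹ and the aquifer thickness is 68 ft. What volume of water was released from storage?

b = 68 ft = 20.73 m
S = Ss × b = 1.4 × 10^-6 m⁻¹ × 20.73 m = 2.902 × 10^-5
A = 75800 ha = 7.58 × 10^8 m²
ΔV = S × A × Δh = 2.902 × 10^-5 × 7.58 × 10^8 m² × 26.7 m = 5.873 × 10^5 m³

ΔV ≈ 5.87 × 10^5 m³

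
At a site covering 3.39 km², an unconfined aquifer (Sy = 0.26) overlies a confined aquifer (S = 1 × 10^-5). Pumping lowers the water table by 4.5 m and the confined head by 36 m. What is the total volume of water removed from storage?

A = 3.39 km² = 3.39 × 10^6 m²
Unconfined: ΔV_u = Sy × A × Δh_u = 0.26 × 3.39 × 10^6 × 4.5 = 3.966 × 10^6 m³
Confined: ΔV_c = S × A × Δh_c = 1 × 10^-5 × 3.39 × 10^6 × 36 = 1220 m³
Total ΔV = 3.966 × 10^6 + 1220 = 3.968 × 10^6 m³

ΔV ≈ 3.97 × 10^6 m³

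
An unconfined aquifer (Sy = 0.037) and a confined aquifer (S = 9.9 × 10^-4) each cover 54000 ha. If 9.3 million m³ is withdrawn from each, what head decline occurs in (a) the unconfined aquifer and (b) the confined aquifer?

A = 54000 ha = 5.4 × 10^8 m²
ΔV = 9.3 million m³ = 9.3 × 10^6 m³
Unconfined: Δh_u = ΔV/(Sy·A) = 9.3 × 10^6/(0.037 × 5.4 × 10^8) = 0.4655 m
Confined: Δh_c = ΔV/(S·A) = 9.3 × 10^6/(9.9 × 10^-4 × 5.4 × 10^8) = 17.4 m

Δh_u ≈ 0.465 m; Δh_c ≈ 17.4 m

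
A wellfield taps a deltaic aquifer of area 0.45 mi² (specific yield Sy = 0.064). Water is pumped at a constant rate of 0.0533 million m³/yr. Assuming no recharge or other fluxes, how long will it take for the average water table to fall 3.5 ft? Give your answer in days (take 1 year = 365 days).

t ≈ 545 days

A = 0.45 mi² = 1.165 × 10^6 m²
Δh = 3.5 ft = 1.067 m
ΔV = Sy × A × Δh = 0.064 × 1.165 × 10^6 × 1.067 = 79570 m³
Q = 0.0533 million m³/yr = 146 m³/d
t = ΔV / Q = 79570 m³ / 146 m³/d = 544.9 d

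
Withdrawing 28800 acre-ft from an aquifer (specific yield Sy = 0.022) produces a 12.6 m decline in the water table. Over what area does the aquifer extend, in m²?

ΔV = 28800 acre-ft = 3.552 × 10^7 m³
A = ΔV / (Sy × Δh) = 3.552 × 10^7 / (0.022 × 12.6) = 1.282 × 10^8 m²

A ≈ 1.28 × 10^8 m²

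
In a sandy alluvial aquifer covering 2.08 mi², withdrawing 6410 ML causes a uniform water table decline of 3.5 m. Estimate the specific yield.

Sy ≈ 0.34

A = 2.08 mi² = 5.387 × 10^6 m²
ΔV = 6410 ML = 6.41 × 10^6 m³
Sy = ΔV / (A × Δh) = 6.41 × 10^6 m³ / (5.387 × 10^6 m² × 3.5 m) = 0.34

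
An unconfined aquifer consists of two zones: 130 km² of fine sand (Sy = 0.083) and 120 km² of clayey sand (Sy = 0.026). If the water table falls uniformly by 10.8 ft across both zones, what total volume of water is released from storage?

A₁ = 130 km² = 1.3 × 10^8 m²; A₂ = 120 km² = 1.2 × 10^8 m²
Δh = 10.8 ft = 3.292 m
ΔV₁ = 0.083 × 1.3 × 10^8 × 3.292 = 3.552 × 10^7 m³
ΔV₂ = 0.026 × 1.2 × 10^8 × 3.292 = 1.027 × 10^7 m³
ΔV = ΔV₁ + ΔV₂ = 4.579 × 10^7 m³

ΔV ≈ 4.58 × 10^7 m³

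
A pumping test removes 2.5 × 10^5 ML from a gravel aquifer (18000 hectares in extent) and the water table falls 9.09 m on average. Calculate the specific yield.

Sy ≈ 0.15

A = 18000 hectares = 1.8 × 10^8 m²
ΔV = 2.5 × 10^5 ML = 2.5 × 10^8 m³
Sy = ΔV / (A × Δh) = 2.5 × 10^8 m³ / (1.8 × 10^8 m² × 9.09 m) = 0.1528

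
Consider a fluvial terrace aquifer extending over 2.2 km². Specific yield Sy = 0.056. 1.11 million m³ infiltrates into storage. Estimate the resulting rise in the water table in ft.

Δh ≈ 29.6 ft

A = 2.2 km² = 2.2 × 10^6 m²
ΔV = 1.11 million m³ = 1.11 × 10^6 m³
Δh = ΔV / (Sy × A) = 1.11 × 10^6 m³ / (0.056 × 2.2 × 10^6 m²) = 9.01 m
Δh = 9.01 m = 29.56 ft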